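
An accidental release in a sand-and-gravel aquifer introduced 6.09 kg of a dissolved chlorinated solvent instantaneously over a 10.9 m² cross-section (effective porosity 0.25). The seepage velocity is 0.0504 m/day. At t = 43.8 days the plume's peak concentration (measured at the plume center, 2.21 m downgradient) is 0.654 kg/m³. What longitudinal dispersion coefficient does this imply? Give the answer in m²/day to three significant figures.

At the plume center C_max = M/(n_e·A·√(4πDt)), so D = M²/(4πt·(n_e·A·C_max)²).
n_e·A·C_max = 0.25 × 10.9 × 0.654 = 1.782 kg/m.
D = 6.09²/(4π × 43.8 × 1.782²) = 0.0212 m²/day.

0.0212 m²/day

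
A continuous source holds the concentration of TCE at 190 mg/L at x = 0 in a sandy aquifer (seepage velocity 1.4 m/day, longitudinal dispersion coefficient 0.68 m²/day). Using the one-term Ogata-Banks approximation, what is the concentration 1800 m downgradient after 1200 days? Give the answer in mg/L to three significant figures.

For a continuous step input, C/C₀ ≈ ½·erfc((x−vt)/(2√(Dt))).
vt = 1.4 × 1200 = 1680 m and 2√(Dt) = 2√(0.68 × 1200) = 57.13 m.
Argument (x−vt)/(2√(Dt)) = (1800 − 1680)/57.13 = 2.100; ½·erfc(2.100) = 0.001490.
C = 190 × 0.001490 = 0.283 mg/L.

0.283 mg/L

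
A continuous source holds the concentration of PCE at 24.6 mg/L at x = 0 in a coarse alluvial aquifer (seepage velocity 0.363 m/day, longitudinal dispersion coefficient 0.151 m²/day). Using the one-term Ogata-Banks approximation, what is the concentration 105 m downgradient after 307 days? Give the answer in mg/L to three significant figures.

For a continuous step input, C/C₀ ≈ ½·erfc((x−vt)/(2√(Dt))).
vt = 0.363 × 307 = 111.441 m and 2√(Dt) = 2√(0.151 × 307) = 13.62 m.
Argument (x−vt)/(2√(Dt)) = (105 − 111.441)/13.62 = -0.4729; ½·erfc(-0.4729) = 0.7482.
C = 24.6 × 0.7482 = 18.4 mg/L.

18.4 mg/L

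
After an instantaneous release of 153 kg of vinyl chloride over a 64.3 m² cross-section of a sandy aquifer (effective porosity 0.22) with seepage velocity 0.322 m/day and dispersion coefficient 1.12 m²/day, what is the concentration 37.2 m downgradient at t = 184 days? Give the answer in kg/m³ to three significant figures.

For an instantaneous plane source, C(x,t) = M/(n_e·A·√(4πDt)) · exp(−(x−vt)²/(4Dt)), with n_e·A the pore (flow) area.
Plume center vt = 0.322 × 184 = 59.248 m, so the well at 37.2 m is 22.048 m upgradient of the peak.
√(4πDt) = 50.89 m, giving peak height M/(n_e·A·√(4πDt)) = 153/(0.22 × 64.3 × 50.89) = 0.2125 kg/m³.
(x−vt)²/(4Dt) = (-22.048)²/(4 × 1.12 × 184) = 0.5897; exp(−0.5897) = 0.5545.
C = 0.2125 × 0.5545 = 0.118 kg/m³.

0.118 kg/m³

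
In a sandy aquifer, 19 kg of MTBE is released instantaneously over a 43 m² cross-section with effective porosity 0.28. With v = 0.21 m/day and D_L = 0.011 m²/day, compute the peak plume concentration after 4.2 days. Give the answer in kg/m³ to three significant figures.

The peak of an instantaneous 1D plume sits at x = vt; there the Gaussian factor is 1 and C_max = M/(n_e·A·√(4πDt)), where n_e·A is the pore area the mass is dissolved in.
√(4πDt) = √(4π × 0.011 × 4.2) = 0.7619 m, so C_max = 19/(0.28 × 43 × 0.7619) = 2.07 kg/m³.

2.07 kg/m³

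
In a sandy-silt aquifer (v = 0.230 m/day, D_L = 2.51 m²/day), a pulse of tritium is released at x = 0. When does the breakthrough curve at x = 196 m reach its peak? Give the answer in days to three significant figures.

For the 1D instantaneous-source solution, setting ∂C/∂t = 0 at fixed x gives v²t² + 2Dt − x² = 0, so t = (√(D² + v²x²) − D)/v².
√(D² + v²x²) = √(2.51² + 0.230² × 196²) = 45.15; v² = 0.0529.
t = (45.15 − 2.51)/0.0529 = 806 days (vs. the pure-advection estimate x/v = 852 d).

806 days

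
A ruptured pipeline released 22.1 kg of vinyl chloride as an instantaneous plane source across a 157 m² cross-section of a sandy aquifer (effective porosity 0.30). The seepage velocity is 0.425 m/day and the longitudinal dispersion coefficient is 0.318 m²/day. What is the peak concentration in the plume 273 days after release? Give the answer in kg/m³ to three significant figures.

0.0142 kg/m³

The peak of an instantaneous 1D plume sits at x = vt; there the Gaussian factor is 1 and C_max = M/(n_e·A·√(4πDt)), where n_e·A is the pore area the mass is dissolved in.
√(4πDt) = √(4π × 0.318 × 273) = 33.03 m, so C_max = 22.1/(0.30 × 157 × 33.03) = 0.0142 kg/m³.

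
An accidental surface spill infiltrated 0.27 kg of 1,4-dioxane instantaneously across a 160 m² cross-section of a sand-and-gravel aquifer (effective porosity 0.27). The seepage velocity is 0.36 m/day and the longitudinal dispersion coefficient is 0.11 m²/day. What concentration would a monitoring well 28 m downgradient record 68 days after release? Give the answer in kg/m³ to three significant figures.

For an instantaneous plane source, C(x,t) = M/(n_e·A·√(4πDt)) · exp(−(x−vt)²/(4Dt)), with n_e·A the pore (flow) area.
Plume center vt = 0.36 × 68 = 24.48 m, so the well at 28 m is 3.52 m downgradient of the peak.
√(4πDt) = 9.695 m, giving peak height M/(n_e·A·√(4πDt)) = 0.27/(0.27 × 160 × 9.695) = 0.0006447 kg/m³.
(x−vt)²/(4Dt) = (3.52)²/(4 × 0.11 × 68) = 0.4141; exp(−0.4141) = 0.6609.
C = 0.0006447 × 0.6609 = 0.000426 kg/m³.

0.000426 kg/m³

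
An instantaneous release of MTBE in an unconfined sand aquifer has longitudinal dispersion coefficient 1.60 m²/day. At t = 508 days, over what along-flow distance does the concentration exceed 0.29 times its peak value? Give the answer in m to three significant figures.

The plume is Gaussian with σ = √(2Dt) = √(2 × 1.60 × 508) = 40.32 m.
C/C_peak = exp(−Δx²/(2σ²)) = 0.29 ⇒ Δx = σ·√(−2 ln 0.29) = 40.32 × 1.573 = 63.42 m.
Width = 2Δx = 127 m.

127 m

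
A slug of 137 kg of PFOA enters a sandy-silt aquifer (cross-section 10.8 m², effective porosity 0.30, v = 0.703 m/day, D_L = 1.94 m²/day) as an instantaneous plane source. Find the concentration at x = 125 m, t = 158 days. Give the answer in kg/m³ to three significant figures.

For an instantaneous plane source, C(x,t) = M/(n_e·A·√(4πDt)) · exp(−(x−vt)²/(4Dt)), with n_e·A the pore (flow) area.
Plume center vt = 0.703 × 158 = 111.074 m, so the well at 125 m is 13.926 m downgradient of the peak.
√(4πDt) = 62.06 m, giving peak height M/(n_e·A·√(4πDt)) = 137/(0.30 × 10.8 × 62.06) = 0.6813 kg/m³.
(x−vt)²/(4Dt) = (13.926)²/(4 × 1.94 × 158) = 0.1582; exp(−0.1582) = 0.8537.
C = 0.6813 × 0.8537 = 0.582 kg/m³.

0.582 kg/m³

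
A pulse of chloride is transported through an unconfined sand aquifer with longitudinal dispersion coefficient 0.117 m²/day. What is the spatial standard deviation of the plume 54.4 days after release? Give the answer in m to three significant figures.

Dispersive spreading gives a Gaussian with σ² = 2Dt; advection only shifts the center.
σ = √(2 × 0.117 × 54.4) = 3.57 m.

3.57 m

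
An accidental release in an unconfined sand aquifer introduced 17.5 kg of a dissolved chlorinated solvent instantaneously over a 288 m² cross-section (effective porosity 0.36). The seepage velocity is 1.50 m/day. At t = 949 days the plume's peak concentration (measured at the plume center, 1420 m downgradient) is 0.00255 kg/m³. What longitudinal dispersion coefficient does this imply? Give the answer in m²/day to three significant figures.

0.367 m²/day

At the plume center C_max = M/(n_e·A·√(4πDt)), so D = M²/(4πt·(n_e·A·C_max)²).
n_e·A·C_max = 0.36 × 288 × 0.00255 = 0.2644 kg/m.
D = 17.5²/(4π × 949 × 0.2644²) = 0.367 m²/day.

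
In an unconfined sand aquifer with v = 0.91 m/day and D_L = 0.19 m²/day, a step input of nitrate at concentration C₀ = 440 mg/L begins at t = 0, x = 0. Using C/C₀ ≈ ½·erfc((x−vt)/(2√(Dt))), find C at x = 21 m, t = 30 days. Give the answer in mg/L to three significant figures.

For a continuous step input, C/C₀ ≈ ½·erfc((x−vt)/(2√(Dt))).
vt = 0.91 × 30 = 27.3 m and 2√(Dt) = 2√(0.19 × 30) = 4.775 m.
Argument (x−vt)/(2√(Dt)) = (21 − 27.3)/4.775 = -1.319; ½·erfc(-1.319) = 0.9689.
C = 440 × 0.9689 = 426 mg/L.

426 mg/L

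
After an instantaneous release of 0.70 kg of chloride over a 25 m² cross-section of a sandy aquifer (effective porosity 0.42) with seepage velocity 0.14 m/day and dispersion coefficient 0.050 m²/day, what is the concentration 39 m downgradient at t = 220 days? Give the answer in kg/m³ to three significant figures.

0.00123 kg/m³

For an instantaneous plane source, C(x,t) = M/(n_e·A·√(4πDt)) · exp(−(x−vt)²/(4Dt)), with n_e·A the pore (flow) area.
Plume center vt = 0.14 × 220 = 30.8 m, so the well at 39 m is 8.2 m downgradient of the peak.
√(4πDt) = 11.76 m, giving peak height M/(n_e·A·√(4πDt)) = 0.70/(0.42 × 25 × 11.76) = 0.005669 kg/m³.
(x−vt)²/(4Dt) = (8.2)²/(4 × 0.050 × 220) = 1.528; exp(−1.528) = 0.2170.
C = 0.005669 × 0.2170 = 0.00123 kg/m³.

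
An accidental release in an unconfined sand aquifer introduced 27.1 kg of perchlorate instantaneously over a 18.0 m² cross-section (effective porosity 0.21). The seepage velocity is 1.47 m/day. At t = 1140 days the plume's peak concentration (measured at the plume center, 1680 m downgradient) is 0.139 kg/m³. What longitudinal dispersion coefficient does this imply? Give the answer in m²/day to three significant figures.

At the plume center C_max = M/(n_e·A·√(4πDt)), so D = M²/(4πt·(n_e·A·C_max)²).
n_e·A·C_max = 0.21 × 18.0 × 0.139 = 0.5254 kg/m.
D = 27.1²/(4π × 1140 × 0.5254²) = 0.186 m²/day.

0.186 m²/day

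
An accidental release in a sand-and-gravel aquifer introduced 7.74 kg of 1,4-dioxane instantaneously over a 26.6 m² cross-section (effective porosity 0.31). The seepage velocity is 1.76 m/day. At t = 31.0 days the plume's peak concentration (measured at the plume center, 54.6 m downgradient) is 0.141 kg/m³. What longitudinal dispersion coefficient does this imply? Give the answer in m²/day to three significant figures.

0.114 m²/day

At the plume center C_max = M/(n_e·A·√(4πDt)), so D = M²/(4πt·(n_e·A·C_max)²).
n_e·A·C_max = 0.31 × 26.6 × 0.141 = 1.163 kg/m.
D = 7.74²/(4π × 31.0 × 1.163²) = 0.114 m²/day.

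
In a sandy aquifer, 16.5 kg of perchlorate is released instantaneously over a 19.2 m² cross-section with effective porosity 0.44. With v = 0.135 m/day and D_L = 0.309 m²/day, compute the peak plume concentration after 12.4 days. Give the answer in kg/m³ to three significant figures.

0.281 kg/m³

The peak of an instantaneous 1D plume sits at x = vt; there the Gaussian factor is 1 and C_max = M/(n_e·A·√(4πDt)), where n_e·A is the pore area the mass is dissolved in.
√(4πDt) = √(4π × 0.309 × 12.4) = 6.939 m, so C_max = 16.5/(0.44 × 19.2 × 6.939) = 0.281 kg/m³.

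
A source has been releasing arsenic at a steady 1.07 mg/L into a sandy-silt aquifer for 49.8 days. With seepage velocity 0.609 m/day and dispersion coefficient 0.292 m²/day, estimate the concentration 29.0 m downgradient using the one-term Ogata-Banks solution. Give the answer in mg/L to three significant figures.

For a continuous step input, C/C₀ ≈ ½·erfc((x−vt)/(2√(Dt))).
vt = 0.609 × 49.8 = 30.3282 m and 2√(Dt) = 2√(0.292 × 49.8) = 7.627 m.
Argument (x−vt)/(2√(Dt)) = (29.0 − 30.3282)/7.627 = -0.1741; ½·erfc(-0.1741) = 0.5972.
C = 1.07 × 0.5972 = 0.639 mg/L.

0.639 mg/L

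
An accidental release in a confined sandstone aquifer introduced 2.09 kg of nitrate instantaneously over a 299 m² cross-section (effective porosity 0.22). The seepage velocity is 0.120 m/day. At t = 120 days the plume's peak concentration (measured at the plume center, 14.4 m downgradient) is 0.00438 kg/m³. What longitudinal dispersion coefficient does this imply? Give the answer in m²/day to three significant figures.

At the plume center C_max = M/(n_e·A·√(4πDt)), so D = M²/(4πt·(n_e·A·C_max)²).
n_e·A·C_max = 0.22 × 299 × 0.00438 = 0.2881 kg/m.
D = 2.09²/(4π × 120 × 0.2881²) = 0.0349 m²/day.

0.0349 m²/day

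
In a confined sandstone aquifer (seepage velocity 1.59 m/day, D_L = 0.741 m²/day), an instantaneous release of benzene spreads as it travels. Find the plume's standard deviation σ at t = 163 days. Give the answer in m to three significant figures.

15.5 m

Dispersive spreading gives a Gaussian with σ² = 2Dt; advection only shifts the center.
σ = √(2 × 0.741 × 163) = 15.5 m.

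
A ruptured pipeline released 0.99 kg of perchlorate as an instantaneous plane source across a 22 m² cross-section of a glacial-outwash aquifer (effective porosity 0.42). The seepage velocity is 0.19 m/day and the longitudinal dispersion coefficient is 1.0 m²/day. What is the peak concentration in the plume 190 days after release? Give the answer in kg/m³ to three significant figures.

0.00219 kg/m³

The peak of an instantaneous 1D plume sits at x = vt; there the Gaussian factor is 1 and C_max = M/(n_e·A·√(4πDt)), where n_e·A is the pore area the mass is dissolved in.
√(4πDt) = √(4π × 1.0 × 190) = 48.86 m, so C_max = 0.99/(0.42 × 22 × 48.86) = 0.00219 kg/m³.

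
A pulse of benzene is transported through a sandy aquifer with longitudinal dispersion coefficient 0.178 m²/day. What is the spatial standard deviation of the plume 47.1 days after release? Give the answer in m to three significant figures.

Dispersive spreading gives a Gaussian with σ² = 2Dt; advection only shifts the center.
σ = √(2 × 0.178 × 47.1) = 4.09 m.

4.09 m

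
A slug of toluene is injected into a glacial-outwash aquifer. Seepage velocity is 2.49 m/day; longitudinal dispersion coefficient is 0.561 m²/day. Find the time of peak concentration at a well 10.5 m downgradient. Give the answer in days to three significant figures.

For the 1D instantaneous-source solution, setting ∂C/∂t = 0 at fixed x gives v²t² + 2Dt − x² = 0, so t = (√(D² + v²x²) − D)/v².
√(D² + v²x²) = √(0.561² + 2.49² × 10.5²) = 26.15; v² = 6.2001.
t = (26.15 − 0.561)/6.2001 = 4.13 days (vs. the pure-advection estimate x/v = 4.22 d).

4.13 days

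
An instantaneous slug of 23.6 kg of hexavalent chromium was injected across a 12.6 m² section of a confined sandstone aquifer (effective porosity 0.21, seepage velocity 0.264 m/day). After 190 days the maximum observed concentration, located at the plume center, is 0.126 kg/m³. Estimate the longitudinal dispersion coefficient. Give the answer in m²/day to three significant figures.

At the plume center C_max = M/(n_e·A·√(4πDt)), so D = M²/(4πt·(n_e·A·C_max)²).
n_e·A·C_max = 0.21 × 12.6 × 0.126 = 0.3334 kg/m.
D = 23.6²/(4π × 190 × 0.3334²) = 2.10 m²/day.

2.10 m²/day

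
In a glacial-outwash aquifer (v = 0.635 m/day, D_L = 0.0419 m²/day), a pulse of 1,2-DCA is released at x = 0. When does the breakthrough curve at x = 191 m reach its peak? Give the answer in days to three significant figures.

301 days

For the 1D instantaneous-source solution, setting ∂C/∂t = 0 at fixed x gives v²t² + 2Dt − x² = 0, so t = (√(D² + v²x²) − D)/v².
√(D² + v²x²) = √(0.0419² + 0.635² × 191²) = 121.3; v² = 0.403225.
t = (121.3 − 0.0419)/0.403225 = 301 days (vs. the pure-advection estimate x/v = 301 d).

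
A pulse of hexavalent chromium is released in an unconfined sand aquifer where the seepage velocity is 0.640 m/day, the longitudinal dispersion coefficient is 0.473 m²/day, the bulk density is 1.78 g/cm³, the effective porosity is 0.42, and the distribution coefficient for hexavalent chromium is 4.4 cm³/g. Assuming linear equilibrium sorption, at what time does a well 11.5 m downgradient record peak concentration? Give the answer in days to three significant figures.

Retardation factor R = 1 + ρ_b·K_d/n = 1 + 1.78 × 4.4/0.42 = 19.65.
Sorption retards both mechanisms: v_R = v/R = 0.03257 m/day, D_R = D/R = 0.02407 m²/day.
Peak time from v_R²t² + 2D_R t − x² = 0: t = (√(D_R² + v_R²x²) − D_R)/v_R².
√(D_R² + v_R²x²) = √(0.02407² + 0.03257² × 11.5²) = 0.3753; v_R² = 0.001061.
t = (0.3753 − 0.02407)/0.001061 = 331 days.

331 days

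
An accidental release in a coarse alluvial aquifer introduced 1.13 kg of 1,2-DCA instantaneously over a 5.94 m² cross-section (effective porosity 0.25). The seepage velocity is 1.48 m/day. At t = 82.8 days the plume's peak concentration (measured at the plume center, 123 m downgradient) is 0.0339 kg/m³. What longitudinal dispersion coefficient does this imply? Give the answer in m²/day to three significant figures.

At the plume center C_max = M/(n_e·A·√(4πDt)), so D = M²/(4πt·(n_e·A·C_max)²).
n_e·A·C_max = 0.25 × 5.94 × 0.0339 = 0.05034 kg/m.
D = 1.13²/(4π × 82.8 × 0.05034²) = 0.484 m²/day.

0.484 m²/day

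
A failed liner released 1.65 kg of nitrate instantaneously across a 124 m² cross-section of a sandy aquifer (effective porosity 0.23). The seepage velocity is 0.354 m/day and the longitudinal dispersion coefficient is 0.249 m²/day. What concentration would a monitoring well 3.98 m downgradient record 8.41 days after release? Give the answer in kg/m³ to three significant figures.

For an instantaneous plane source, C(x,t) = M/(n_e·A·√(4πDt)) · exp(−(x−vt)²/(4Dt)), with n_e·A the pore (flow) area.
Plume center vt = 0.354 × 8.41 = 2.97714 m, so the well at 3.98 m is 1.00286 m downgradient of the peak.
√(4πDt) = 5.130 m, giving peak height M/(n_e·A·√(4πDt)) = 1.65/(0.23 × 124 × 5.130) = 0.01128 kg/m³.
(x−vt)²/(4Dt) = (1.00286)²/(4 × 0.249 × 8.41) = 0.1201; exp(−0.1201) = 0.8868.
C = 0.01128 × 0.8868 = 0.0100 kg/m³.

0.0100 kg/m³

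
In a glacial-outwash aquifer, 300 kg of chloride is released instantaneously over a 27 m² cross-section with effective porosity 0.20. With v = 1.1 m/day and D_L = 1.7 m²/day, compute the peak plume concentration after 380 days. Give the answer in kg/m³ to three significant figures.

0.617 kg/m³

The peak of an instantaneous 1D plume sits at x = vt; there the Gaussian factor is 1 and C_max = M/(n_e·A·√(4πDt)), where n_e·A is the pore area the mass is dissolved in.
√(4πDt) = √(4π × 1.7 × 380) = 90.10 m, so C_max = 300/(0.20 × 27 × 90.10) = 0.617 kg/m³.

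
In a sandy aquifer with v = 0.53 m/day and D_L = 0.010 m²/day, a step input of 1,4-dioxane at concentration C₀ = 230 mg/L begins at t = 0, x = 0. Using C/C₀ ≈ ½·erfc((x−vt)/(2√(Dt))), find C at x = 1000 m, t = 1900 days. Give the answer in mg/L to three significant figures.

For a continuous step input, C/C₀ ≈ ½·erfc((x−vt)/(2√(Dt))).
vt = 0.53 × 1900 = 1007 m and 2√(Dt) = 2√(0.010 × 1900) = 8.718 m.
Argument (x−vt)/(2√(Dt)) = (1000 − 1007)/8.718 = -0.8029; ½·erfc(-0.8029) = 0.8719.
C = 230 × 0.8719 = 201 mg/L.

201 mg/L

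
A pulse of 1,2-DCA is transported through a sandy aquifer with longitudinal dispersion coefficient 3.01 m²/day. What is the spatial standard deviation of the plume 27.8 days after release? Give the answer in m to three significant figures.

12.9 m

Dispersive spreading gives a Gaussian with σ² = 2Dt; advection only shifts the center.
σ = √(2 × 3.01 × 27.8) = 12.9 m.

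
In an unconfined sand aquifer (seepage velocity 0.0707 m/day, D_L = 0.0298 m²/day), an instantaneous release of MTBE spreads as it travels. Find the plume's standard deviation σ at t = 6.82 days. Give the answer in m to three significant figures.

0.638 m

Dispersive spreading gives a Gaussian with σ² = 2Dt; advection only shifts the center.
σ = √(2 × 0.0298 × 6.82) = 0.638 m.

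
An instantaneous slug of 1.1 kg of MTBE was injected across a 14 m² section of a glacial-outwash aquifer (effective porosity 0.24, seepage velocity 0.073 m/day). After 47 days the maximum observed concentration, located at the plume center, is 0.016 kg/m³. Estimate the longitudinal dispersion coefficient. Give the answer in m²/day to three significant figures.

0.709 m²/day

At the plume center C_max = M/(n_e·A·√(4πDt)), so D = M²/(4πt·(n_e·A·C_max)²).
n_e·A·C_max = 0.24 × 14 × 0.016 = 0.05376 kg/m.
D = 1.1²/(4π × 47 × 0.05376²) = 0.709 m²/day.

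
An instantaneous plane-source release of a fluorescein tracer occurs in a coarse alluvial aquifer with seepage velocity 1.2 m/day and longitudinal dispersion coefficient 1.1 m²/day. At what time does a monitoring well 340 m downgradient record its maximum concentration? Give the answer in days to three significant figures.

For the 1D instantaneous-source solution, setting ∂C/∂t = 0 at fixed x gives v²t² + 2Dt − x² = 0, so t = (√(D² + v²x²) − D)/v².
√(D² + v²x²) = √(1.1² + 1.2² × 340²) = 408.0; v² = 1.44.
t = (408.0 − 1.1)/1.44 = 283 days (vs. the pure-advection estimate x/v = 283 d).

283 days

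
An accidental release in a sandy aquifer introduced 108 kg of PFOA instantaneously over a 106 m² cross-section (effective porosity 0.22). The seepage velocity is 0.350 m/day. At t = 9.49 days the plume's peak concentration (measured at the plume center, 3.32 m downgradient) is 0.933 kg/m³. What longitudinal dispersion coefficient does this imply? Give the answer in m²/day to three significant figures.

At the plume center C_max = M/(n_e·A·√(4πDt)), so D = M²/(4πt·(n_e·A·C_max)²).
n_e·A·C_max = 0.22 × 106 × 0.933 = 21.76 kg/m.
D = 108²/(4π × 9.49 × 21.76²) = 0.207 m²/day.

0.207 m²/day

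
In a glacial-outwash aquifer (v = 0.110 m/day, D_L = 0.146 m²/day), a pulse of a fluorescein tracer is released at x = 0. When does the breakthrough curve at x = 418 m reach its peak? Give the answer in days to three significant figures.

For the 1D instantaneous-source solution, setting ∂C/∂t = 0 at fixed x gives v²t² + 2Dt − x² = 0, so t = (√(D² + v²x²) − D)/v².
√(D² + v²x²) = √(0.146² + 0.110² × 418²) = 45.98; v² = 0.0121.
t = (45.98 − 0.146)/0.0121 = 3790 days (vs. the pure-advection estimate x/v = 3800 d).

3790 days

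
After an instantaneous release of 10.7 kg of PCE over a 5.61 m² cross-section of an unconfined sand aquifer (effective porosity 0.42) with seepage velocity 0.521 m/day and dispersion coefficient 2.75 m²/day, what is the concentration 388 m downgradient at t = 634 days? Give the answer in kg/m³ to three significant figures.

0.0190 kg/m³

For an instantaneous plane source, C(x,t) = M/(n_e·A·√(4πDt)) · exp(−(x−vt)²/(4Dt)), with n_e·A the pore (flow) area.
Plume center vt = 0.521 × 634 = 330.314 m, so the well at 388 m is 57.686 m downgradient of the peak.
√(4πDt) = 148.0 m, giving peak height M/(n_e·A·√(4πDt)) = 10.7/(0.42 × 5.61 × 148.0) = 0.03068 kg/m³.
(x−vt)²/(4Dt) = (57.686)²/(4 × 2.75 × 634) = 0.4772; exp(−0.4772) = 0.6205.
C = 0.03068 × 0.6205 = 0.0190 kg/m³.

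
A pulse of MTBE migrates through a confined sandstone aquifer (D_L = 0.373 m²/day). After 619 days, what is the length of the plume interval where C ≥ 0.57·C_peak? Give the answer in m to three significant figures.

45.6 m

The plume is Gaussian with σ = √(2Dt) = √(2 × 0.373 × 619) = 21.49 m.
C/C_peak = exp(−Δx²/(2σ²)) = 0.57 ⇒ Δx = σ·√(−2 ln 0.57) = 21.49 × 1.060 = 22.78 m.
Width = 2Δx = 45.6 m.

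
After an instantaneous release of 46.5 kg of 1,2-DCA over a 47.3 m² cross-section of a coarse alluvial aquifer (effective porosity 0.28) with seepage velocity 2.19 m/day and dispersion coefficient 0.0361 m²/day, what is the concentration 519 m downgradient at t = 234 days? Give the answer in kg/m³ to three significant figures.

0.0961 kg/m³

For an instantaneous plane source, C(x,t) = M/(n_e·A·√(4πDt)) · exp(−(x−vt)²/(4Dt)), with n_e·A the pore (flow) area.
Plume center vt = 2.19 × 234 = 512.46 m, so the well at 519 m is 6.54 m downgradient of the peak.
√(4πDt) = 10.30 m, giving peak height M/(n_e·A·√(4πDt)) = 46.5/(0.28 × 47.3 × 10.30) = 0.3409 kg/m³.
(x−vt)²/(4Dt) = (6.54)²/(4 × 0.0361 × 234) = 1.266; exp(−1.266) = 0.2820.
C = 0.3409 × 0.2820 = 0.0961 kg/m³.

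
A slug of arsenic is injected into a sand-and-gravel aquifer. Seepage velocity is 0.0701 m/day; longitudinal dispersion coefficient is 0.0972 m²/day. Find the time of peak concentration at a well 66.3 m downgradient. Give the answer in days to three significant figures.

926 days

For the 1D instantaneous-source solution, setting ∂C/∂t = 0 at fixed x gives v²t² + 2Dt − x² = 0, so t = (√(D² + v²x²) − D)/v².
√(D² + v²x²) = √(0.0972² + 0.0701² × 66.3²) = 4.649; v² = 0.00491401.
t = (4.649 − 0.0972)/0.00491401 = 926 days (vs. the pure-advection estimate x/v = 946 d).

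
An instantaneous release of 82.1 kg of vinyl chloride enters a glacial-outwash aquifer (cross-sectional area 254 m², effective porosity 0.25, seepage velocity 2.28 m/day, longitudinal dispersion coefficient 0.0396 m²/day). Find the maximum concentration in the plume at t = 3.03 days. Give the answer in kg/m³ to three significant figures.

1.05 kg/m³

The peak of an instantaneous 1D plume sits at x = vt; there the Gaussian factor is 1 and C_max = M/(n_e·A·√(4πDt)), where n_e·A is the pore area the mass is dissolved in.
√(4πDt) = √(4π × 0.0396 × 3.03) = 1.228 m, so C_max = 82.1/(0.25 × 254 × 1.228) = 1.05 kg/m³.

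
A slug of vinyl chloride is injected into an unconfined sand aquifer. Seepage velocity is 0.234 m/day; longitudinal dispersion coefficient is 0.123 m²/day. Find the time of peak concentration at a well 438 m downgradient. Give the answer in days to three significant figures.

1870 days

For the 1D instantaneous-source solution, setting ∂C/∂t = 0 at fixed x gives v²t² + 2Dt − x² = 0, so t = (√(D² + v²x²) − D)/v².
√(D² + v²x²) = √(0.123² + 0.234² × 438²) = 102.5; v² = 0.054756.
t = (102.5 − 0.123)/0.054756 = 1870 days (vs. the pure-advection estimate x/v = 1870 d).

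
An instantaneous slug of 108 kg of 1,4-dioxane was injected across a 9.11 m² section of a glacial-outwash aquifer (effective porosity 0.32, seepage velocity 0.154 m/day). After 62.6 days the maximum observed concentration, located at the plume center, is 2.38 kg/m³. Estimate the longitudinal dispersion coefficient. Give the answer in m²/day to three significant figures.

At the plume center C_max = M/(n_e·A·√(4πDt)), so D = M²/(4πt·(n_e·A·C_max)²).
n_e·A·C_max = 0.32 × 9.11 × 2.38 = 6.938 kg/m.
D = 108²/(4π × 62.6 × 6.938²) = 0.308 m²/day.

0.308 m²/day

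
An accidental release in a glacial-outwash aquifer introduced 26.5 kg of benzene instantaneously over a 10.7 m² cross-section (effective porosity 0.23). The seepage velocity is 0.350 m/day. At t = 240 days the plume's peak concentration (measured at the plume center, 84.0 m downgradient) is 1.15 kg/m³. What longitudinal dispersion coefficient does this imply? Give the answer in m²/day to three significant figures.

At the plume center C_max = M/(n_e·A·√(4πDt)), so D = M²/(4πt·(n_e·A·C_max)²).
n_e·A·C_max = 0.23 × 10.7 × 1.15 = 2.830 kg/m.
D = 26.5²/(4π × 240 × 2.830²) = 0.0291 m²/day.

0.0291 m²/day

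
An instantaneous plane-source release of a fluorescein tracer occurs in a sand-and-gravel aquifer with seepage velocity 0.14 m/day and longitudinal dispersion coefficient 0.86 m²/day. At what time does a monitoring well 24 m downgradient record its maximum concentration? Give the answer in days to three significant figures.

For the 1D instantaneous-source solution, setting ∂C/∂t = 0 at fixed x gives v²t² + 2Dt − x² = 0, so t = (√(D² + v²x²) − D)/v².
√(D² + v²x²) = √(0.86² + 0.14² × 24²) = 3.468; v² = 0.0196.
t = (3.468 − 0.86)/0.0196 = 133 days (vs. the pure-advection estimate x/v = 171 d).

133 days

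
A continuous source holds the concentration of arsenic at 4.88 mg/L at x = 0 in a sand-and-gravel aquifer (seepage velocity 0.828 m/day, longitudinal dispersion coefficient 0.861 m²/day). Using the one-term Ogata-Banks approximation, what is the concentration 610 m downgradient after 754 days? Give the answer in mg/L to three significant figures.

3.19 mg/L

For a continuous step input, C/C₀ ≈ ½·erfc((x−vt)/(2√(Dt))).
vt = 0.828 × 754 = 624.312 m and 2√(Dt) = 2√(0.861 × 754) = 50.96 m.
Argument (x−vt)/(2√(Dt)) = (610 − 624.312)/50.96 = -0.2808; ½·erfc(-0.2808) = 0.6544.
C = 4.88 × 0.6544 = 3.19 mg/L.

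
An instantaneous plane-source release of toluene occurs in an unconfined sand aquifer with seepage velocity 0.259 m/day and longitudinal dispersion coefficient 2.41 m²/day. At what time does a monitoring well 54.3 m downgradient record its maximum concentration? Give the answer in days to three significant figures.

For the 1D instantaneous-source solution, setting ∂C/∂t = 0 at fixed x gives v²t² + 2Dt − x² = 0, so t = (√(D² + v²x²) − D)/v².
√(D² + v²x²) = √(2.41² + 0.259² × 54.3²) = 14.27; v² = 0.067081.
t = (14.27 − 2.41)/0.067081 = 177 days (vs. the pure-advection estimate x/v = 210 d).

177 days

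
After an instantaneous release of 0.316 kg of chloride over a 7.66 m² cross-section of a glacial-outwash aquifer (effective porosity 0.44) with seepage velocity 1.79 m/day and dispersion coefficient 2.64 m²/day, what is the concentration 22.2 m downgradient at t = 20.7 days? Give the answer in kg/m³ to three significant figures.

For an instantaneous plane source, C(x,t) = M/(n_e·A·√(4πDt)) · exp(−(x−vt)²/(4Dt)), with n_e·A the pore (flow) area.
Plume center vt = 1.79 × 20.7 = 37.053 m, so the well at 22.2 m is 14.853 m upgradient of the peak.
√(4πDt) = 26.21 m, giving peak height M/(n_e·A·√(4πDt)) = 0.316/(0.44 × 7.66 × 26.21) = 0.003577 kg/m³.
(x−vt)²/(4Dt) = (-14.853)²/(4 × 2.64 × 20.7) = 1.009; exp(−1.009) = 0.3646.
C = 0.003577 × 0.3646 = 0.00130 kg/m³.

0.00130 kg/m³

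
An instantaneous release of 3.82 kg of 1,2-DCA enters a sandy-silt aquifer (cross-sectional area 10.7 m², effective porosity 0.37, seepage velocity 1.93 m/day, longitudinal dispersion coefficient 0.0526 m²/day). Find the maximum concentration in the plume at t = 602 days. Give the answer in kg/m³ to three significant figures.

The peak of an instantaneous 1D plume sits at x = vt; there the Gaussian factor is 1 and C_max = M/(n_e·A·√(4πDt)), where n_e·A is the pore area the mass is dissolved in.
√(4πDt) = √(4π × 0.0526 × 602) = 19.95 m, so C_max = 3.82/(0.37 × 10.7 × 19.95) = 0.0484 kg/m³.

0.0484 kg/m³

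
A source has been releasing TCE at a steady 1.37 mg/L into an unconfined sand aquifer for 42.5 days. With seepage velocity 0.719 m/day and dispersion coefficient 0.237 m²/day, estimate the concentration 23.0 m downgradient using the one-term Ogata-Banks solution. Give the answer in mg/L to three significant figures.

1.31 mg/L

For a continuous step input, C/C₀ ≈ ½·erfc((x−vt)/(2√(Dt))).
vt = 0.719 × 42.5 = 30.5575 m and 2√(Dt) = 2√(0.237 × 42.5) = 6.347 m.
Argument (x−vt)/(2√(Dt)) = (23.0 − 30.5575)/6.347 = -1.191; ½·erfc(-1.191) = 0.9539.
C = 1.37 × 0.9539 = 1.31 mg/L.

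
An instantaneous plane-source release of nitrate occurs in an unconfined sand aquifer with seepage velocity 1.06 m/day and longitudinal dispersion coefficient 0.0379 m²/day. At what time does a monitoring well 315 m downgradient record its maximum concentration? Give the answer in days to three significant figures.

For the 1D instantaneous-source solution, setting ∂C/∂t = 0 at fixed x gives v²t² + 2Dt − x² = 0, so t = (√(D² + v²x²) − D)/v².
√(D² + v²x²) = √(0.0379² + 1.06² × 315²) = 333.9; v² = 1.1236.
t = (333.9 − 0.0379)/1.1236 = 297 days (vs. the pure-advection estimate x/v = 297 d).

297 days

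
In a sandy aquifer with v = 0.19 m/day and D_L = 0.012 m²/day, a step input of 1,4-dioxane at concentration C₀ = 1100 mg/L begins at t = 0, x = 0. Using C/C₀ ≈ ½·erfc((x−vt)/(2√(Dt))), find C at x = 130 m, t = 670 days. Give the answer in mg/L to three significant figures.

275 mg/L

For a continuous step input, C/C₀ ≈ ½·erfc((x−vt)/(2√(Dt))).
vt = 0.19 × 670 = 127.3 m and 2√(Dt) = 2√(0.012 × 670) = 5.671 m.
Argument (x−vt)/(2√(Dt)) = (130 − 127.3)/5.671 = 0.4761; ½·erfc(0.4761) = 0.2504.
C = 1100 × 0.2504 = 275 mg/L.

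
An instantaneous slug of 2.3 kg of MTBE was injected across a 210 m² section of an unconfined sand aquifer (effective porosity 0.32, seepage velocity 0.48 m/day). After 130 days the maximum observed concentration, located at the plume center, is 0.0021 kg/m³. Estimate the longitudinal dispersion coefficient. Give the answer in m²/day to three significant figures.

At the plume center C_max = M/(n_e·A·√(4πDt)), so D = M²/(4πt·(n_e·A·C_max)²).
n_e·A·C_max = 0.32 × 210 × 0.0021 = 0.1411 kg/m.
D = 2.3²/(4π × 130 × 0.1411²) = 0.163 m²/day.

0.163 m²/day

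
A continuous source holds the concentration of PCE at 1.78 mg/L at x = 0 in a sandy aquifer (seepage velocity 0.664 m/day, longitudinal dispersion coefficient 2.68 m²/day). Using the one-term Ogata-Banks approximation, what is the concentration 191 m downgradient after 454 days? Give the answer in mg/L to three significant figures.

1.76 mg/L

For a continuous step input, C/C₀ ≈ ½·erfc((x−vt)/(2√(Dt))).
vt = 0.664 × 454 = 301.456 m and 2√(Dt) = 2√(2.68 × 454) = 69.76 m.
Argument (x−vt)/(2√(Dt)) = (191 − 301.456)/69.76 = -1.583; ½·erfc(-1.583) = 0.9874.
C = 1.78 × 0.9874 = 1.76 mg/L.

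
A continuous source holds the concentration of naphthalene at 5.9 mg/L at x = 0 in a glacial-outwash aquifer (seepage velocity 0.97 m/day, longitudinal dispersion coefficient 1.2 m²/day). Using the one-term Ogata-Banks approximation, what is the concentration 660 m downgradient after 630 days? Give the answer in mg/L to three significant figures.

For a continuous step input, C/C₀ ≈ ½·erfc((x−vt)/(2√(Dt))).
vt = 0.97 × 630 = 611.1 m and 2√(Dt) = 2√(1.2 × 630) = 54.99 m.
Argument (x−vt)/(2√(Dt)) = (660 − 611.1)/54.99 = 0.8893; ½·erfc(0.8893) = 0.1043.
C = 5.9 × 0.1043 = 0.615 mg/L.

0.615 mg/L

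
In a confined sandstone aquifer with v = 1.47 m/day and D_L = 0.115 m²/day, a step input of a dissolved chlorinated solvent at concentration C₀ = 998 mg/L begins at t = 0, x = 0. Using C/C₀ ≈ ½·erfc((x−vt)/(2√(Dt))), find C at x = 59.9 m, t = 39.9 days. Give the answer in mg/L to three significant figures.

For a continuous step input, C/C₀ ≈ ½·erfc((x−vt)/(2√(Dt))).
vt = 1.47 × 39.9 = 58.653 m and 2√(Dt) = 2√(0.115 × 39.9) = 4.284 m.
Argument (x−vt)/(2√(Dt)) = (59.9 − 58.653)/4.284 = 0.2911; ½·erfc(0.2911) = 0.3403.
C = 998 × 0.3403 = 340 mg/L.

340 mg/L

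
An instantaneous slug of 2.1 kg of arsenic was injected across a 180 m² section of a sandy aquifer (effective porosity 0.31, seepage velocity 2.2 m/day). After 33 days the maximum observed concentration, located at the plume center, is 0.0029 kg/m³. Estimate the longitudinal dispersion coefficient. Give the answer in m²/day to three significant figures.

0.406 m²/day

At the plume center C_max = M/(n_e·A·√(4πDt)), so D = M²/(4πt·(n_e·A·C_max)²).
n_e·A·C_max = 0.31 × 180 × 0.0029 = 0.1618 kg/m.
D = 2.1²/(4π × 33 × 0.1618²) = 0.406 m²/day.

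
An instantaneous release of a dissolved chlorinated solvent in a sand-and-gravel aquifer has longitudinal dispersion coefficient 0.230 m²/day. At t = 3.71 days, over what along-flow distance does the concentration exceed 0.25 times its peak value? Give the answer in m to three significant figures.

The plume is Gaussian with σ = √(2Dt) = √(2 × 0.230 × 3.71) = 1.306 m.
C/C_peak = exp(−Δx²/(2σ²)) = 0.25 ⇒ Δx = σ·√(−2 ln 0.25) = 1.306 × 1.665 = 2.174 m.
Width = 2Δx = 4.35 m.

4.35 m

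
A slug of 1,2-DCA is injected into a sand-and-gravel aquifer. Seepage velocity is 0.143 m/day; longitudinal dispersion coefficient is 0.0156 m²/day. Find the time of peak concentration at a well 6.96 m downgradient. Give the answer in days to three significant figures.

For the 1D instantaneous-source solution, setting ∂C/∂t = 0 at fixed x gives v²t² + 2Dt − x² = 0, so t = (√(D² + v²x²) − D)/v².
√(D² + v²x²) = √(0.0156² + 0.143² × 6.96²) = 0.9954; v² = 0.020449.
t = (0.9954 − 0.0156)/0.020449 = 47.9 days (vs. the pure-advection estimate x/v = 48.7 d).

47.9 days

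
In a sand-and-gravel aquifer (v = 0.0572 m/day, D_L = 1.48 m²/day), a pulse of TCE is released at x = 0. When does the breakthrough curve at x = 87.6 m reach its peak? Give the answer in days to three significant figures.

For the 1D instantaneous-source solution, setting ∂C/∂t = 0 at fixed x gives v²t² + 2Dt − x² = 0, so t = (√(D² + v²x²) − D)/v².
√(D² + v²x²) = √(1.48² + 0.0572² × 87.6²) = 5.225; v² = 0.00327184.
t = (5.225 − 1.48)/0.00327184 = 1140 days (vs. the pure-advection estimate x/v = 1530 d).

1140 days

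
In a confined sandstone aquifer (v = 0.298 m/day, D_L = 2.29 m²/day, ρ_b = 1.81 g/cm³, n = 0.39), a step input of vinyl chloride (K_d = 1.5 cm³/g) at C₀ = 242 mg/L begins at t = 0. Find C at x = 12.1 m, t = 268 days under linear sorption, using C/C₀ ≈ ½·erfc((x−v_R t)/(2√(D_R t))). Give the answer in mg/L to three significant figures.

Retardation factor R = 1 + ρ_b·K_d/n = 1 + 1.81 × 1.5/0.39 = 7.962.
Sorption retards both mechanisms: v_R = v/R = 0.03743 m/day, D_R = D/R = 0.2876 m²/day.
v_R·t = 0.03743 × 268 = 10.03124 m; 2√(D_R t) = 17.56 m; argument = (12.1 − 10.03124)/17.56 = 0.1178.
C = C₀ × ½·erfc(0.1178) = 242 × 0.4338 = 105 mg/L.

105 mg/L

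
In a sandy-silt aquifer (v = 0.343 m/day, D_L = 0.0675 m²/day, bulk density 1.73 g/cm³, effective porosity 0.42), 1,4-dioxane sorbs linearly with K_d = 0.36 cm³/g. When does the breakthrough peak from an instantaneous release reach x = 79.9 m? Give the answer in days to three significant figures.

577 days

Retardation factor R = 1 + ρ_b·K_d/n = 1 + 1.73 × 0.36/0.42 = 2.483.
Sorption retards both mechanisms: v_R = v/R = 0.1381 m/day, D_R = D/R = 0.02718 m²/day.
Peak time from v_R²t² + 2D_R t − x² = 0: t = (√(D_R² + v_R²x²) − D_R)/v_R².
√(D_R² + v_R²x²) = √(0.02718² + 0.1381² × 79.9²) = 11.03; v_R² = 0.01907.
t = (11.03 − 0.02718)/0.01907 = 577 days.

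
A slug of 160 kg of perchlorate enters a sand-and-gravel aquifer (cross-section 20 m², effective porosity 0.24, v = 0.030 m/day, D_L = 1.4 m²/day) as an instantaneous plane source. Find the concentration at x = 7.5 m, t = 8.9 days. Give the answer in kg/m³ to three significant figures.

0.932 kg/m³

For an instantaneous plane source, C(x,t) = M/(n_e·A·√(4πDt)) · exp(−(x−vt)²/(4Dt)), with n_e·A the pore (flow) area.
Plume center vt = 0.030 × 8.9 = 0.267 m, so the well at 7.5 m is 7.233 m downgradient of the peak.
√(4πDt) = 12.51 m, giving peak height M/(n_e·A·√(4πDt)) = 160/(0.24 × 20 × 12.51) = 2.665 kg/m³.
(x−vt)²/(4Dt) = (7.233)²/(4 × 1.4 × 8.9) = 1.050; exp(−1.050) = 0.3499.
C = 2.665 × 0.3499 = 0.932 kg/m³.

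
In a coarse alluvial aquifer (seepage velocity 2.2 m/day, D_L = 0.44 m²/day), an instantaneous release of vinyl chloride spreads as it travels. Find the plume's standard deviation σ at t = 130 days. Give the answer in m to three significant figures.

10.7 m

Dispersive spreading gives a Gaussian with σ² = 2Dt; advection only shifts the center.
σ = √(2 × 0.44 × 130) = 10.7 m.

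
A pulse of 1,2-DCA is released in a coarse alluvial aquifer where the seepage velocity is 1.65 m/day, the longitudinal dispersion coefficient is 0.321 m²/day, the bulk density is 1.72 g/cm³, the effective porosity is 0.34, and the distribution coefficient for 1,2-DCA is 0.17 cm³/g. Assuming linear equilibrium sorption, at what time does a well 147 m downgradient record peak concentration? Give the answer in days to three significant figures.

165 days

Retardation factor R = 1 + ρ_b·K_d/n = 1 + 1.72 × 0.17/0.34 = 1.860.
Sorption retards both mechanisms: v_R = v/R = 0.8871 m/day, D_R = D/R = 0.1726 m²/day.
Peak time from v_R²t² + 2D_R t − x² = 0: t = (√(D_R² + v_R²x²) − D_R)/v_R².
√(D_R² + v_R²x²) = √(0.1726² + 0.8871² × 147²) = 130.4; v_R² = 0.7869.
t = (130.4 − 0.1726)/0.7869 = 165 days.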